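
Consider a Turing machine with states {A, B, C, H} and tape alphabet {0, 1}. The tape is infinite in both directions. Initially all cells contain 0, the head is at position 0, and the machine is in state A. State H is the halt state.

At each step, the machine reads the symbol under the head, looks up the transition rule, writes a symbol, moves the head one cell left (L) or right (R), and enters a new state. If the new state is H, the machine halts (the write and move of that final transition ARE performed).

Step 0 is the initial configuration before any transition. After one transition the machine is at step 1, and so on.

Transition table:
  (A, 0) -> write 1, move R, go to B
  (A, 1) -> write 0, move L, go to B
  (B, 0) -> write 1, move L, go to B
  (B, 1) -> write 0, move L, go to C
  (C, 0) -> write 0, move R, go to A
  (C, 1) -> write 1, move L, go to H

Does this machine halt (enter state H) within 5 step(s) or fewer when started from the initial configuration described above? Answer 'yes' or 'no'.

Answer: no

Derivation:
Step 1: in state A at pos 0, read 0 -> (A,0)->write 1,move R,goto B. Now: state=B, head=1, tape[-1..2]=0100 (head:   ^)
Step 2: in state B at pos 1, read 0 -> (B,0)->write 1,move L,goto B. Now: state=B, head=0, tape[-1..2]=0110 (head:  ^)
Step 3: in state B at pos 0, read 1 -> (B,1)->write 0,move L,goto C. Now: state=C, head=-1, tape[-2..2]=00010 (head:  ^)
Step 4: in state C at pos -1, read 0 -> (C,0)->write 0,move R,goto A. Now: state=A, head=0, tape[-2..2]=00010 (head:   ^)
Step 5: in state A at pos 0, read 0 -> (A,0)->write 1,move R,goto B. Now: state=B, head=1, tape[-2..2]=00110 (head:    ^)
After 5 step(s): state = B (not H) -> not halted within 5 -> no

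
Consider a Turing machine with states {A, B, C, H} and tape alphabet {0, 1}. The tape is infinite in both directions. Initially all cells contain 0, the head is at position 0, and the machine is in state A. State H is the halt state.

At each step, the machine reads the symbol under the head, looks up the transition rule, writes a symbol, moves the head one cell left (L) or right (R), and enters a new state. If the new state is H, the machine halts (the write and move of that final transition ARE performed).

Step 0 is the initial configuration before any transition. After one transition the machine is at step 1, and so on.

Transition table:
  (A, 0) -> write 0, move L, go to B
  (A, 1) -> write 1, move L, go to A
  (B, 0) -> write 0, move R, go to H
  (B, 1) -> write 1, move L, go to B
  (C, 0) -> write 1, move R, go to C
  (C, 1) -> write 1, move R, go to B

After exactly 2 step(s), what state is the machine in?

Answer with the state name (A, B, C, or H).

Answer: H

Derivation:
Step 1: in state A at pos 0, read 0 -> (A,0)->write 0,move L,goto B. Now: state=B, head=-1, tape[-2..1]=0000 (head:  ^)
Step 2: in state B at pos -1, read 0 -> (B,0)->write 0,move R,goto H. Now: state=H, head=0, tape[-2..1]=0000 (head:   ^)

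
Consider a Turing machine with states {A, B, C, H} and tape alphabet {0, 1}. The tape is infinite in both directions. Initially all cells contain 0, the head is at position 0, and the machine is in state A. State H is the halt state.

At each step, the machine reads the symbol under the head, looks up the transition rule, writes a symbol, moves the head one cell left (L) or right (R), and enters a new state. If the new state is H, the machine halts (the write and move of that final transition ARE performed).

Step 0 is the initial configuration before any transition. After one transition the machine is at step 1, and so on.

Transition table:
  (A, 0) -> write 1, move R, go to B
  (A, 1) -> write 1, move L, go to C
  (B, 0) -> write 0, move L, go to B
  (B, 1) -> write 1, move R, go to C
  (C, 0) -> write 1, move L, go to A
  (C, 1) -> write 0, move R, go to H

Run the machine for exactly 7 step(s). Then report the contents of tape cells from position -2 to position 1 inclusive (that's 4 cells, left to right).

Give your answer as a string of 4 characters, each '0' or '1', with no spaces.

Step 1: in state A at pos 0, read 0 -> (A,0)->write 1,move R,goto B. Now: state=B, head=1, tape[-1..2]=0100 (head:   ^)
Step 2: in state B at pos 1, read 0 -> (B,0)->write 0,move L,goto B. Now: state=B, head=0, tape[-1..2]=0100 (head:  ^)
Step 3: in state B at pos 0, read 1 -> (B,1)->write 1,move R,goto C. Now: state=C, head=1, tape[-1..2]=0100 (head:   ^)
Step 4: in state C at pos 1, read 0 -> (C,0)->write 1,move L,goto A. Now: state=A, head=0, tape[-1..2]=0110 (head:  ^)
Step 5: in state A at pos 0, read 1 -> (A,1)->write 1,move L,goto C. Now: state=C, head=-1, tape[-2..2]=00110 (head:  ^)
Step 6: in state C at pos -1, read 0 -> (C,0)->write 1,move L,goto A. Now: state=A, head=-2, tape[-3..2]=001110 (head:  ^)
Step 7: in state A at pos -2, read 0 -> (A,0)->write 1,move R,goto B. Now: state=B, head=-1, tape[-3..2]=011110 (head:   ^)

Answer: 1111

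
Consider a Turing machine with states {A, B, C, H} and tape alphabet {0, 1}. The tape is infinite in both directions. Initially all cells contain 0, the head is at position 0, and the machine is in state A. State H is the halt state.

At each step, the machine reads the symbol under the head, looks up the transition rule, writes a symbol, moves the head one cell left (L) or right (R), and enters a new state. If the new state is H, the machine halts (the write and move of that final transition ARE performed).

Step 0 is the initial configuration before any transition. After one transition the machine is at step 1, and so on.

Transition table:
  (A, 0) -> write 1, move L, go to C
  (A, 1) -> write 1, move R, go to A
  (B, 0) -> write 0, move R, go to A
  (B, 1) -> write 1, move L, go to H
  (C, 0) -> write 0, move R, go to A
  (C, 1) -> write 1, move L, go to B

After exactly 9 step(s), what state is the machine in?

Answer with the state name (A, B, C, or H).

Answer: C

Derivation:
Step 1: in state A at pos 0, read 0 -> (A,0)->write 1,move L,goto C. Now: state=C, head=-1, tape[-2..1]=0010 (head:  ^)
Step 2: in state C at pos -1, read 0 -> (C,0)->write 0,move R,goto A. Now: state=A, head=0, tape[-2..1]=0010 (head:   ^)
Step 3: in state A at pos 0, read 1 -> (A,1)->write 1,move R,goto A. Now: state=A, head=1, tape[-2..2]=00100 (head:    ^)
Step 4: in state A at pos 1, read 0 -> (A,0)->write 1,move L,goto C. Now: state=C, head=0, tape[-2..2]=00110 (head:   ^)
Step 5: in state C at pos 0, read 1 -> (C,1)->write 1,move L,goto B. Now: state=B, head=-1, tape[-2..2]=00110 (head:  ^)
Step 6: in state B at pos -1, read 0 -> (B,0)->write 0,move R,goto A. Now: state=A, head=0, tape[-2..2]=00110 (head:   ^)
Step 7: in state A at pos 0, read 1 -> (A,1)->write 1,move R,goto A. Now: state=A, head=1, tape[-2..2]=00110 (head:    ^)
Step 8: in state A at pos 1, read 1 -> (A,1)->write 1,move R,goto A. Now: state=A, head=2, tape[-2..3]=001100 (head:     ^)
Step 9: in state A at pos 2, read 0 -> (A,0)->write 1,move L,goto C. Now: state=C, head=1, tape[-2..3]=001110 (head:    ^)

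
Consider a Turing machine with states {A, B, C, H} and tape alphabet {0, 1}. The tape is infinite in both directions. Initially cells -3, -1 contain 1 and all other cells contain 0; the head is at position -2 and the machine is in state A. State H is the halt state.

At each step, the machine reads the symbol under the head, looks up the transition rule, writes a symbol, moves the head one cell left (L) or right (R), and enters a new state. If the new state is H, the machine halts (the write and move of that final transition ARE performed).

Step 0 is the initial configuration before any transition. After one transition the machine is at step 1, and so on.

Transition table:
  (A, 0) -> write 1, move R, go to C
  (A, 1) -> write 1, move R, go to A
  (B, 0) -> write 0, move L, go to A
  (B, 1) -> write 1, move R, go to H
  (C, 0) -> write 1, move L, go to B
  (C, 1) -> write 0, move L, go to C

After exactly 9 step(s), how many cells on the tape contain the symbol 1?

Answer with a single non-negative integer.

Answer: 3

Derivation:
Step 1: in state A at pos -2, read 0 -> (A,0)->write 1,move R,goto C. Now: state=C, head=-1, tape[-4..0]=01110 (head:    ^)
Step 2: in state C at pos -1, read 1 -> (C,1)->write 0,move L,goto C. Now: state=C, head=-2, tape[-4..0]=01100 (head:   ^)
Step 3: in state C at pos -2, read 1 -> (C,1)->write 0,move L,goto C. Now: state=C, head=-3, tape[-4..0]=01000 (head:  ^)
Step 4: in state C at pos -3, read 1 -> (C,1)->write 0,move L,goto C. Now: state=C, head=-4, tape[-5..0]=000000 (head:  ^)
Step 5: in state C at pos -4, read 0 -> (C,0)->write 1,move L,goto B. Now: state=B, head=-5, tape[-6..0]=0010000 (head:  ^)
Step 6: in state B at pos -5, read 0 -> (B,0)->write 0,move L,goto A. Now: state=A, head=-6, tape[-7..0]=00010000 (head:  ^)
Step 7: in state A at pos -6, read 0 -> (A,0)->write 1,move R,goto C. Now: state=C, head=-5, tape[-7..0]=01010000 (head:   ^)
Step 8: in state C at pos -5, read 0 -> (C,0)->write 1,move L,goto B. Now: state=B, head=-6, tape[-7..0]=01110000 (head:  ^)
Step 9: in state B at pos -6, read 1 -> (B,1)->write 1,move R,goto H. Now: state=H, head=-5, tape[-7..0]=01110000 (head:   ^)
Cells containing 1 after step 9: {-6, -5, -4} -> 3 cell(s)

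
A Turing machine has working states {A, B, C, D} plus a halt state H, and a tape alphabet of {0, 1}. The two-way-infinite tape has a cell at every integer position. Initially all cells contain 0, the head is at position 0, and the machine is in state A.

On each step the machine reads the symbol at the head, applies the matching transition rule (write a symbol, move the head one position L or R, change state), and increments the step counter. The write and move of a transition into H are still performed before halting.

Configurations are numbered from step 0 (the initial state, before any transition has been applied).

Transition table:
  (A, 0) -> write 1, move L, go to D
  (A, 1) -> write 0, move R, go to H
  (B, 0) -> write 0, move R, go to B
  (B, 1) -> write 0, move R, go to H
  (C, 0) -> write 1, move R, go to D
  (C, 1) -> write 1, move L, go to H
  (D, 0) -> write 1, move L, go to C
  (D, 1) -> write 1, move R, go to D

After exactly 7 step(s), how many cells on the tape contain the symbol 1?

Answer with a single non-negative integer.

Step 1: in state A at pos 0, read 0 -> (A,0)->write 1,move L,goto D. Now: state=D, head=-1, tape[-2..1]=0010 (head:  ^)
Step 2: in state D at pos -1, read 0 -> (D,0)->write 1,move L,goto C. Now: state=C, head=-2, tape[-3..1]=00110 (head:  ^)
Step 3: in state C at pos -2, read 0 -> (C,0)->write 1,move R,goto D. Now: state=D, head=-1, tape[-3..1]=01110 (head:   ^)
Step 4: in state D at pos -1, read 1 -> (D,1)->write 1,move R,goto D. Now: state=D, head=0, tape[-3..1]=01110 (head:    ^)
Step 5: in state D at pos 0, read 1 -> (D,1)->write 1,move R,goto D. Now: state=D, head=1, tape[-3..2]=011100 (head:     ^)
Step 6: in state D at pos 1, read 0 -> (D,0)->write 1,move L,goto C. Now: state=C, head=0, tape[-3..2]=011110 (head:    ^)
Step 7: in state C at pos 0, read 1 -> (C,1)->write 1,move L,goto H. Now: state=H, head=-1, tape[-3..2]=011110 (head:   ^)
Cells containing 1 after step 7: {-2, -1, 0, 1} -> 4 cell(s)

Answer: 4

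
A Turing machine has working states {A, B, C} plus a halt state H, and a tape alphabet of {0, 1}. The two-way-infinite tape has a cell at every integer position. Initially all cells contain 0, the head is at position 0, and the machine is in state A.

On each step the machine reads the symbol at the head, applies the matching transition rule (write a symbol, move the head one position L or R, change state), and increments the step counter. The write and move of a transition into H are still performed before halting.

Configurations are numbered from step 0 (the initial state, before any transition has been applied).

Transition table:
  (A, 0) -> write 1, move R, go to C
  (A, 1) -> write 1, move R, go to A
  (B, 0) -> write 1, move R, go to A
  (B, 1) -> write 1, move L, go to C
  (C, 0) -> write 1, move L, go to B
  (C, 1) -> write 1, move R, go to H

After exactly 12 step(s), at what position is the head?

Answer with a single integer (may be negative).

Answer: 2

Derivation:
Step 1: in state A at pos 0, read 0 -> (A,0)->write 1,move R,goto C. Now: state=C, head=1, tape[-1..2]=0100 (head:   ^)
Step 2: in state C at pos 1, read 0 -> (C,0)->write 1,move L,goto B. Now: state=B, head=0, tape[-1..2]=0110 (head:  ^)
Step 3: in state B at pos 0, read 1 -> (B,1)->write 1,move L,goto C. Now: state=C, head=-1, tape[-2..2]=00110 (head:  ^)
Step 4: in state C at pos -1, read 0 -> (C,0)->write 1,move L,goto B. Now: state=B, head=-2, tape[-3..2]=001110 (head:  ^)
Step 5: in state B at pos -2, read 0 -> (B,0)->write 1,move R,goto A. Now: state=A, head=-1, tape[-3..2]=011110 (head:   ^)
Step 6: in state A at pos -1, read 1 -> (A,1)->write 1,move R,goto A. Now: state=A, head=0, tape[-3..2]=011110 (head:    ^)
Step 7: in state A at pos 0, read 1 -> (A,1)->write 1,move R,goto A. Now: state=A, head=1, tape[-3..2]=011110 (head:     ^)
Step 8: in state A at pos 1, read 1 -> (A,1)->write 1,move R,goto A. Now: state=A, head=2, tape[-3..3]=0111100 (head:      ^)
Step 9: in state A at pos 2, read 0 -> (A,0)->write 1,move R,goto C. Now: state=C, head=3, tape[-3..4]=01111100 (head:       ^)
Step 10: in state C at pos 3, read 0 -> (C,0)->write 1,move L,goto B. Now: state=B, head=2, tape[-3..4]=01111110 (head:      ^)
Step 11: in state B at pos 2, read 1 -> (B,1)->write 1,move L,goto C. Now: state=C, head=1, tape[-3..4]=01111110 (head:     ^)
Step 12: in state C at pos 1, read 1 -> (C,1)->write 1,move R,goto H. Now: state=H, head=2, tape[-3..4]=01111110 (head:      ^)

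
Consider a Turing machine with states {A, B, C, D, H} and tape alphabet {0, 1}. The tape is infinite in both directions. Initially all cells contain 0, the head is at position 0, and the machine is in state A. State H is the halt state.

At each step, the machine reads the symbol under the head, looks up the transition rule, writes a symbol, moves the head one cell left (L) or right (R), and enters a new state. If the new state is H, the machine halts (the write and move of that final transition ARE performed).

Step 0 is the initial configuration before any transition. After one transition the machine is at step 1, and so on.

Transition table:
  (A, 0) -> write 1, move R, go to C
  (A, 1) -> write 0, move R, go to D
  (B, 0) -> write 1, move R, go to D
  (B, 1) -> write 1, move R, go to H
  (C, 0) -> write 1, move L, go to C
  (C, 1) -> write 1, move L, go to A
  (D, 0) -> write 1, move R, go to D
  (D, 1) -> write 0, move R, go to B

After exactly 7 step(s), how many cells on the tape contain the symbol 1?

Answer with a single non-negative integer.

Step 1: in state A at pos 0, read 0 -> (A,0)->write 1,move R,goto C. Now: state=C, head=1, tape[-1..2]=0100 (head:   ^)
Step 2: in state C at pos 1, read 0 -> (C,0)->write 1,move L,goto C. Now: state=C, head=0, tape[-1..2]=0110 (head:  ^)
Step 3: in state C at pos 0, read 1 -> (C,1)->write 1,move L,goto A. Now: state=A, head=-1, tape[-2..2]=00110 (head:  ^)
Step 4: in state A at pos -1, read 0 -> (A,0)->write 1,move R,goto C. Now: state=C, head=0, tape[-2..2]=01110 (head:   ^)
Step 5: in state C at pos 0, read 1 -> (C,1)->write 1,move L,goto A. Now: state=A, head=-1, tape[-2..2]=01110 (head:  ^)
Step 6: in state A at pos -1, read 1 -> (A,1)->write 0,move R,goto D. Now: state=D, head=0, tape[-2..2]=00110 (head:   ^)
Step 7: in state D at pos 0, read 1 -> (D,1)->write 0,move R,goto B. Now: state=B, head=1, tape[-2..2]=00010 (head:    ^)
Cells containing 1 after step 7: {1} -> 1 cell(s)

Answer: 1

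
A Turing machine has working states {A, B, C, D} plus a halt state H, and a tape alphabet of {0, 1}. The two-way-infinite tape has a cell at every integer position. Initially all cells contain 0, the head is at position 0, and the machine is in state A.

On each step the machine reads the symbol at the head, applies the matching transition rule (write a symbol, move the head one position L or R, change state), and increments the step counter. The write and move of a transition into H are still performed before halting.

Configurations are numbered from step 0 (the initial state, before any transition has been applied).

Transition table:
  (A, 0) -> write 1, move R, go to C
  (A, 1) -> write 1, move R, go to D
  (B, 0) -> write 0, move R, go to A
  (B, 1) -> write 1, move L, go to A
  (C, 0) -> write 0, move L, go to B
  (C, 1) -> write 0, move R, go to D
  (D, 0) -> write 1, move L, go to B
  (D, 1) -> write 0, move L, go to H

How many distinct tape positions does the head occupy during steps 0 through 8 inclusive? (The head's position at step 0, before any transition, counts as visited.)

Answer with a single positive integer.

Step 1: in state A at pos 0, read 0 -> (A,0)->write 1,move R,goto C. Now: state=C, head=1, tape[-1..2]=0100 (head:   ^)
Step 2: in state C at pos 1, read 0 -> (C,0)->write 0,move L,goto B. Now: state=B, head=0, tape[-1..2]=0100 (head:  ^)
Step 3: in state B at pos 0, read 1 -> (B,1)->write 1,move L,goto A. Now: state=A, head=-1, tape[-2..2]=00100 (head:  ^)
Step 4: in state A at pos -1, read 0 -> (A,0)->write 1,move R,goto C. Now: state=C, head=0, tape[-2..2]=01100 (head:   ^)
Step 5: in state C at pos 0, read 1 -> (C,1)->write 0,move R,goto D. Now: state=D, head=1, tape[-2..2]=01000 (head:    ^)
Step 6: in state D at pos 1, read 0 -> (D,0)->write 1,move L,goto B. Now: state=B, head=0, tape[-2..2]=01010 (head:   ^)
Step 7: in state B at pos 0, read 0 -> (B,0)->write 0,move R,goto A. Now: state=A, head=1, tape[-2..2]=01010 (head:    ^)
Step 8: in state A at pos 1, read 1 -> (A,1)->write 1,move R,goto D. Now: state=D, head=2, tape[-2..3]=010100 (head:     ^)
Head positions at steps 0..8: starting at 0, distinct positions visited = {-1, 0, 1, 2} -> 4 position(s)

Answer: 4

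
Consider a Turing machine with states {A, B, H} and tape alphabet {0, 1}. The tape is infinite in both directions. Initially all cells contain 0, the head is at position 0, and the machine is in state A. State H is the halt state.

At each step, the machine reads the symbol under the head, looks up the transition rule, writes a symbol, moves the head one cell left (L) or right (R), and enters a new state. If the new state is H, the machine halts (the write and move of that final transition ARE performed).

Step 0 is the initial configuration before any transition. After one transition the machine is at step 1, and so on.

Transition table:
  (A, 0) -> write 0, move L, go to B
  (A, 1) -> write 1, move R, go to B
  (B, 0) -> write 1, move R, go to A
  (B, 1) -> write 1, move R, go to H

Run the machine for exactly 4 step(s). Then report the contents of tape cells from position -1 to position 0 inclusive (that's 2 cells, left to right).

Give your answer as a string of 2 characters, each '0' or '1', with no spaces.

Step 1: in state A at pos 0, read 0 -> (A,0)->write 0,move L,goto B. Now: state=B, head=-1, tape[-2..1]=0000 (head:  ^)
Step 2: in state B at pos -1, read 0 -> (B,0)->write 1,move R,goto A. Now: state=A, head=0, tape[-2..1]=0100 (head:   ^)
Step 3: in state A at pos 0, read 0 -> (A,0)->write 0,move L,goto B. Now: state=B, head=-1, tape[-2..1]=0100 (head:  ^)
Step 4: in state B at pos -1, read 1 -> (B,1)->write 1,move R,goto H. Now: state=H, head=0, tape[-2..1]=0100 (head:   ^)

Answer: 10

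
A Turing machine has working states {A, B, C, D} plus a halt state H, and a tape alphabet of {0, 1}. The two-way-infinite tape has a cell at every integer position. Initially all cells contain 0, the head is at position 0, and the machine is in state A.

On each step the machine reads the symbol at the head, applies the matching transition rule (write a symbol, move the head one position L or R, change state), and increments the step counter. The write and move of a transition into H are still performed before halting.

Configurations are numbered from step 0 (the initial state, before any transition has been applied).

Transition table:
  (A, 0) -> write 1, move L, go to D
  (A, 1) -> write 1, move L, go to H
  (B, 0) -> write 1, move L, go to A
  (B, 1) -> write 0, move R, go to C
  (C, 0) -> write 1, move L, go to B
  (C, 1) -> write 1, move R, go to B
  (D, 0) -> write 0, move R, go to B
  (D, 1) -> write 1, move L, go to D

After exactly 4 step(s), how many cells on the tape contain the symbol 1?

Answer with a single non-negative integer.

Step 1: in state A at pos 0, read 0 -> (A,0)->write 1,move L,goto D. Now: state=D, head=-1, tape[-2..1]=0010 (head:  ^)
Step 2: in state D at pos -1, read 0 -> (D,0)->write 0,move R,goto B. Now: state=B, head=0, tape[-2..1]=0010 (head:   ^)
Step 3: in state B at pos 0, read 1 -> (B,1)->write 0,move R,goto C. Now: state=C, head=1, tape[-2..2]=00000 (head:    ^)
Step 4: in state C at pos 1, read 0 -> (C,0)->write 1,move L,goto B. Now: state=B, head=0, tape[-2..2]=00010 (head:   ^)
Cells containing 1 after step 4: {1} -> 1 cell(s)

Answer: 1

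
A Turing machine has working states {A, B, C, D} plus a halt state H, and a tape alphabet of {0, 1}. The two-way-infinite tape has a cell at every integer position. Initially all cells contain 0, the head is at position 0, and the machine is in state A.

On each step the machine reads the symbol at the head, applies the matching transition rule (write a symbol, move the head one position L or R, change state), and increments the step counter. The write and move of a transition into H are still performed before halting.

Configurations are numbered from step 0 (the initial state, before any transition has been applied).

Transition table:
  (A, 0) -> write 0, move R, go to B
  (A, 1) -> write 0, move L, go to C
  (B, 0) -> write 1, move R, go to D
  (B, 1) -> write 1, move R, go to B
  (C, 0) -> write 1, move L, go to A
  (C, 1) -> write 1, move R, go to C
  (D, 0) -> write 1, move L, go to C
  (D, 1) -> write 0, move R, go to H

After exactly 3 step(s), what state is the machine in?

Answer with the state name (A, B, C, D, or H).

Answer: C

Derivation:
Step 1: in state A at pos 0, read 0 -> (A,0)->write 0,move R,goto B. Now: state=B, head=1, tape[-1..2]=0000 (head:   ^)
Step 2: in state B at pos 1, read 0 -> (B,0)->write 1,move R,goto D. Now: state=D, head=2, tape[-1..3]=00100 (head:    ^)
Step 3: in state D at pos 2, read 0 -> (D,0)->write 1,move L,goto C. Now: state=C, head=1, tape[-1..3]=00110 (head:   ^)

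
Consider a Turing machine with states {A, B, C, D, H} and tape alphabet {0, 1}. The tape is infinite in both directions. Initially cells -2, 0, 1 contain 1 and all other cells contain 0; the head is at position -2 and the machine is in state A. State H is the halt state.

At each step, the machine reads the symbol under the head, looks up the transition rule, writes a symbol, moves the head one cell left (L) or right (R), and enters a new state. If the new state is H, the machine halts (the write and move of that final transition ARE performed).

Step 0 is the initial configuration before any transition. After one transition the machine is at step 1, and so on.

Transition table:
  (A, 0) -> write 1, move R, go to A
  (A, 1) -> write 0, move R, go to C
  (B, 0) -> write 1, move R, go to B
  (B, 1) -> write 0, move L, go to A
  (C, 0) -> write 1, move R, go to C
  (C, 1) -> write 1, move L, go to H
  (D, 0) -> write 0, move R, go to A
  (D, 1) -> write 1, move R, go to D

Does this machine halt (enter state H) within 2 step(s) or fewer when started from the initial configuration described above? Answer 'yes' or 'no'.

Answer: no

Derivation:
Step 1: in state A at pos -2, read 1 -> (A,1)->write 0,move R,goto C. Now: state=C, head=-1, tape[-3..2]=000110 (head:   ^)
Step 2: in state C at pos -1, read 0 -> (C,0)->write 1,move R,goto C. Now: state=C, head=0, tape[-3..2]=001110 (head:    ^)
After 2 step(s): state = C (not H) -> not halted within 2 -> no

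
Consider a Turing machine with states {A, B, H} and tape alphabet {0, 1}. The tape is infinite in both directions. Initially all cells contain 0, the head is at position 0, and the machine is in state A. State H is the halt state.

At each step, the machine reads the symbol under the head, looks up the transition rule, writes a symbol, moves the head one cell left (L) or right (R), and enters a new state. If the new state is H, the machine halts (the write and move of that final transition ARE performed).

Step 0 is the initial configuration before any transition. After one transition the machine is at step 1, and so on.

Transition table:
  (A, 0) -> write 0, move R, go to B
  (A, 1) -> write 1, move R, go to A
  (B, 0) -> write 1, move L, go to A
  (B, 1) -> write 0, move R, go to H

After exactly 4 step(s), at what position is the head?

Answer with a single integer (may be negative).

Answer: 2

Derivation:
Step 1: in state A at pos 0, read 0 -> (A,0)->write 0,move R,goto B. Now: state=B, head=1, tape[-1..2]=0000 (head:   ^)
Step 2: in state B at pos 1, read 0 -> (B,0)->write 1,move L,goto A. Now: state=A, head=0, tape[-1..2]=0010 (head:  ^)
Step 3: in state A at pos 0, read 0 -> (A,0)->write 0,move R,goto B. Now: state=B, head=1, tape[-1..2]=0010 (head:   ^)
Step 4: in state B at pos 1, read 1 -> (B,1)->write 0,move R,goto H. Now: state=H, head=2, tape[-1..3]=00000 (head:    ^)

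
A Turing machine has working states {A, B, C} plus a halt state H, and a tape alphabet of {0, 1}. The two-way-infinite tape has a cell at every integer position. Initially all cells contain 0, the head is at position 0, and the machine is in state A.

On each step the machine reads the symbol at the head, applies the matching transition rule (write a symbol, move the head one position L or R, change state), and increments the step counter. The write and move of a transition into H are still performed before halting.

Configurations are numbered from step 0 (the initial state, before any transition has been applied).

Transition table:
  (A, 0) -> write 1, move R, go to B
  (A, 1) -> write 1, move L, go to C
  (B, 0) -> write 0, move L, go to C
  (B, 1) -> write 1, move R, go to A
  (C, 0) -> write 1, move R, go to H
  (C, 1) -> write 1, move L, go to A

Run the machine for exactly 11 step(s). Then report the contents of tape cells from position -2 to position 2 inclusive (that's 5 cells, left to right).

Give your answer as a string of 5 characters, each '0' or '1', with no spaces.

Step 1: in state A at pos 0, read 0 -> (A,0)->write 1,move R,goto B. Now: state=B, head=1, tape[-1..2]=0100 (head:   ^)
Step 2: in state B at pos 1, read 0 -> (B,0)->write 0,move L,goto C. Now: state=C, head=0, tape[-1..2]=0100 (head:  ^)
Step 3: in state C at pos 0, read 1 -> (C,1)->write 1,move L,goto A. Now: state=A, head=-1, tape[-2..2]=00100 (head:  ^)
Step 4: in state A at pos -1, read 0 -> (A,0)->write 1,move R,goto B. Now: state=B, head=0, tape[-2..2]=01100 (head:   ^)
Step 5: in state B at pos 0, read 1 -> (B,1)->write 1,move R,goto A. Now: state=A, head=1, tape[-2..2]=01100 (head:    ^)
Step 6: in state A at pos 1, read 0 -> (A,0)->write 1,move R,goto B. Now: state=B, head=2, tape[-2..3]=011100 (head:     ^)
Step 7: in state B at pos 2, read 0 -> (B,0)->write 0,move L,goto C. Now: state=C, head=1, tape[-2..3]=011100 (head:    ^)
Step 8: in state C at pos 1, read 1 -> (C,1)->write 1,move L,goto A. Now: state=A, head=0, tape[-2..3]=011100 (head:   ^)
Step 9: in state A at pos 0, read 1 -> (A,1)->write 1,move L,goto C. Now: state=C, head=-1, tape[-2..3]=011100 (head:  ^)
Step 10: in state C at pos -1, read 1 -> (C,1)->write 1,move L,goto A. Now: state=A, head=-2, tape[-3..3]=0011100 (head:  ^)
Step 11: in state A at pos -2, read 0 -> (A,0)->write 1,move R,goto B. Now: state=B, head=-1, tape[-3..3]=0111100 (head:   ^)

Answer: 11110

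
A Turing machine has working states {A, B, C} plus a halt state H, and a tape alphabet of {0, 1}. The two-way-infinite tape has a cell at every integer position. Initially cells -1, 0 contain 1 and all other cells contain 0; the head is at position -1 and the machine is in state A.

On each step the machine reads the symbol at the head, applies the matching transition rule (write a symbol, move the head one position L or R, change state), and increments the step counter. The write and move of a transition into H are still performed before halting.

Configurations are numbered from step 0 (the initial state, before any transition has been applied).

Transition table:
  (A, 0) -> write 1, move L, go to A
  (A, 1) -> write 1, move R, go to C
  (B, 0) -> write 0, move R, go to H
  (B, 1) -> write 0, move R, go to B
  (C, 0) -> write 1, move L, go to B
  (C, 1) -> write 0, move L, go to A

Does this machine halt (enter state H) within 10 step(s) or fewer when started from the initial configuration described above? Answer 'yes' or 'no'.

Answer: yes

Derivation:
Step 1: in state A at pos -1, read 1 -> (A,1)->write 1,move R,goto C. Now: state=C, head=0, tape[-2..1]=0110 (head:   ^)
Step 2: in state C at pos 0, read 1 -> (C,1)->write 0,move L,goto A. Now: state=A, head=-1, tape[-2..1]=0100 (head:  ^)
Step 3: in state A at pos -1, read 1 -> (A,1)->write 1,move R,goto C. Now: state=C, head=0, tape[-2..1]=0100 (head:   ^)
Step 4: in state C at pos 0, read 0 -> (C,0)->write 1,move L,goto B. Now: state=B, head=-1, tape[-2..1]=0110 (head:  ^)
Step 5: in state B at pos -1, read 1 -> (B,1)->write 0,move R,goto B. Now: state=B, head=0, tape[-2..1]=0010 (head:   ^)
Step 6: in state B at pos 0, read 1 -> (B,1)->write 0,move R,goto B. Now: state=B, head=1, tape[-2..2]=00000 (head:    ^)
Step 7: in state B at pos 1, read 0 -> (B,0)->write 0,move R,goto H. Now: state=H, head=2, tape[-2..3]=000000 (head:     ^)
State H reached at step 7; 7 <= 10 -> yes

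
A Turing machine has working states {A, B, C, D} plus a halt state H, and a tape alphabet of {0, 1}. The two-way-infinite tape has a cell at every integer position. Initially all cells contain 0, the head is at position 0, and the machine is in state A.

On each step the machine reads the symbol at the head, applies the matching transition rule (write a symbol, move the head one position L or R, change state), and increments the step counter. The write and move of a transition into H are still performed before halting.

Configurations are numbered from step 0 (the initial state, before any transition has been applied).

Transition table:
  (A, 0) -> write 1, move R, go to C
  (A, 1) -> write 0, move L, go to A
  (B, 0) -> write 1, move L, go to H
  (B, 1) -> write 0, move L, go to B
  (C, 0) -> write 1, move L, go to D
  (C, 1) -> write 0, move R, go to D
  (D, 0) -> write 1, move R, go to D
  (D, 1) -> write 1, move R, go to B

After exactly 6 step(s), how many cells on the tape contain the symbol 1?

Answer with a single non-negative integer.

Answer: 1

Derivation:
Step 1: in state A at pos 0, read 0 -> (A,0)->write 1,move R,goto C. Now: state=C, head=1, tape[-1..2]=0100 (head:   ^)
Step 2: in state C at pos 1, read 0 -> (C,0)->write 1,move L,goto D. Now: state=D, head=0, tape[-1..2]=0110 (head:  ^)
Step 3: in state D at pos 0, read 1 -> (D,1)->write 1,move R,goto B. Now: state=B, head=1, tape[-1..2]=0110 (head:   ^)
Step 4: in state B at pos 1, read 1 -> (B,1)->write 0,move L,goto B. Now: state=B, head=0, tape[-1..2]=0100 (head:  ^)
Step 5: in state B at pos 0, read 1 -> (B,1)->write 0,move L,goto B. Now: state=B, head=-1, tape[-2..2]=00000 (head:  ^)
Step 6: in state B at pos -1, read 0 -> (B,0)->write 1,move L,goto H. Now: state=H, head=-2, tape[-3..2]=001000 (head:  ^)
Cells containing 1 after step 6: {-1} -> 1 cell(s)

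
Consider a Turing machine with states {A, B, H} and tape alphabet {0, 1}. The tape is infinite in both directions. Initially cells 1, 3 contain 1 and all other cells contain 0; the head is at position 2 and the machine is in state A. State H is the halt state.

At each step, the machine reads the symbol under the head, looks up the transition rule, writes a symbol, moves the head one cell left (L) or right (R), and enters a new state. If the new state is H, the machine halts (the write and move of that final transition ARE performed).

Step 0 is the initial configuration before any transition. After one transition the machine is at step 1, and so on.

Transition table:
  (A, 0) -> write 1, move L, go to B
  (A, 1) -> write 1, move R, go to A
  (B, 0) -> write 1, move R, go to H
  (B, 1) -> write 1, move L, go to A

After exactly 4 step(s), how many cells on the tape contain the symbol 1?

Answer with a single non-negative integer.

Answer: 5

Derivation:
Step 1: in state A at pos 2, read 0 -> (A,0)->write 1,move L,goto B. Now: state=B, head=1, tape[0..4]=01110 (head:  ^)
Step 2: in state B at pos 1, read 1 -> (B,1)->write 1,move L,goto A. Now: state=A, head=0, tape[-1..4]=001110 (head:  ^)
Step 3: in state A at pos 0, read 0 -> (A,0)->write 1,move L,goto B. Now: state=B, head=-1, tape[-2..4]=0011110 (head:  ^)
Step 4: in state B at pos -1, read 0 -> (B,0)->write 1,move R,goto H. Now: state=H, head=0, tape[-2..4]=0111110 (head:   ^)
Cells containing 1 after step 4: {-1, 0, 1, 2, 3} -> 5 cell(s)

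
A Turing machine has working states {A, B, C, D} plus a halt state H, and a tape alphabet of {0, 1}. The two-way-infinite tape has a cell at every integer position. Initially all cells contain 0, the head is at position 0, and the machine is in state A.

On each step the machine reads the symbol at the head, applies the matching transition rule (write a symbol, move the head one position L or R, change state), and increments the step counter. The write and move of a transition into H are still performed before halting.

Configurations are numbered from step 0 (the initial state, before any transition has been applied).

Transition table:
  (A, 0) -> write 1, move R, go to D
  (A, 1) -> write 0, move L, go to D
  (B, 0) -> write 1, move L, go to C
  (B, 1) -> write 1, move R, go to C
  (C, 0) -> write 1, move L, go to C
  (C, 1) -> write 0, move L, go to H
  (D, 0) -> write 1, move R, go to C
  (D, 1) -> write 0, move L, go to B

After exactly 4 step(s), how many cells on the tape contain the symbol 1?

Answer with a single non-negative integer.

Answer: 2

Derivation:
Step 1: in state A at pos 0, read 0 -> (A,0)->write 1,move R,goto D. Now: state=D, head=1, tape[-1..2]=0100 (head:   ^)
Step 2: in state D at pos 1, read 0 -> (D,0)->write 1,move R,goto C. Now: state=C, head=2, tape[-1..3]=01100 (head:    ^)
Step 3: in state C at pos 2, read 0 -> (C,0)->write 1,move L,goto C. Now: state=C, head=1, tape[-1..3]=01110 (head:   ^)
Step 4: in state C at pos 1, read 1 -> (C,1)->write 0,move L,goto H. Now: state=H, head=0, tape[-1..3]=01010 (head:  ^)
Cells containing 1 after step 4: {0, 2} -> 2 cell(s)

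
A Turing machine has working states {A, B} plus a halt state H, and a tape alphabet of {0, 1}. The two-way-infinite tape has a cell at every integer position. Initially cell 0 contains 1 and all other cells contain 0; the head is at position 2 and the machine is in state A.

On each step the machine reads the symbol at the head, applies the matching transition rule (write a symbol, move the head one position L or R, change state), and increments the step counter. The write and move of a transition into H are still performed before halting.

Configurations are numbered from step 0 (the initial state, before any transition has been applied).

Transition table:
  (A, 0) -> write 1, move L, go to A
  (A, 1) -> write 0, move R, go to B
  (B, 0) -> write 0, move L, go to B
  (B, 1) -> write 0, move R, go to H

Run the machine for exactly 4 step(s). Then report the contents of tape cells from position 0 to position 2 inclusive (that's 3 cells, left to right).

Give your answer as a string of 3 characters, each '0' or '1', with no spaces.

Answer: 001

Derivation:
Step 1: in state A at pos 2, read 0 -> (A,0)->write 1,move L,goto A. Now: state=A, head=1, tape[-1..3]=01010 (head:   ^)
Step 2: in state A at pos 1, read 0 -> (A,0)->write 1,move L,goto A. Now: state=A, head=0, tape[-1..3]=01110 (head:  ^)
Step 3: in state A at pos 0, read 1 -> (A,1)->write 0,move R,goto B. Now: state=B, head=1, tape[-1..3]=00110 (head:   ^)
Step 4: in state B at pos 1, read 1 -> (B,1)->write 0,move R,goto H. Now: state=H, head=2, tape[-1..3]=00010 (head:    ^)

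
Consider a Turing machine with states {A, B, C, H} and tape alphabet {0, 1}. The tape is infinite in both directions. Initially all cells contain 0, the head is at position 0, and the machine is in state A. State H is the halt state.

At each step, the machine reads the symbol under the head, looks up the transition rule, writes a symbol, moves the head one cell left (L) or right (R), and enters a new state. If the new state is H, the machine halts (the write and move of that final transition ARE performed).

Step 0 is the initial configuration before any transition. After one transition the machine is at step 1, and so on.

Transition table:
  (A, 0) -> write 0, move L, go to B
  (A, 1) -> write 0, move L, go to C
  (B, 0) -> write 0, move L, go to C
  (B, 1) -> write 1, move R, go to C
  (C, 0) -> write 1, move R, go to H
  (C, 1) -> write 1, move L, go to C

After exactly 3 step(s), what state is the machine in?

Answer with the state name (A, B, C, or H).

Answer: H

Derivation:
Step 1: in state A at pos 0, read 0 -> (A,0)->write 0,move L,goto B. Now: state=B, head=-1, tape[-2..1]=0000 (head:  ^)
Step 2: in state B at pos -1, read 0 -> (B,0)->write 0,move L,goto C. Now: state=C, head=-2, tape[-3..1]=00000 (head:  ^)
Step 3: in state C at pos -2, read 0 -> (C,0)->write 1,move R,goto H. Now: state=H, head=-1, tape[-3..1]=01000 (head:   ^)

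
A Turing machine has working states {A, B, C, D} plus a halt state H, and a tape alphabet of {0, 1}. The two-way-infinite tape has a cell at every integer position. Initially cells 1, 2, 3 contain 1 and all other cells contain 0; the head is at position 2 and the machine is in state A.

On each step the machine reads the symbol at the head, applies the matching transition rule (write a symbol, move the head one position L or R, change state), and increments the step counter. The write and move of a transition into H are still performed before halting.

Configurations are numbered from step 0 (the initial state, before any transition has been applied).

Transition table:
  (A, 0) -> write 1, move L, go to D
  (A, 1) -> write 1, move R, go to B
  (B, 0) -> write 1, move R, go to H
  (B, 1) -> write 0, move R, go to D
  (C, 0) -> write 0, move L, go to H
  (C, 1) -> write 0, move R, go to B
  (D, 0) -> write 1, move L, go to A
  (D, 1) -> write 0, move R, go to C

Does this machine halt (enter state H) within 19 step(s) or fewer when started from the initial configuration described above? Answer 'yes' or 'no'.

Step 1: in state A at pos 2, read 1 -> (A,1)->write 1,move R,goto B. Now: state=B, head=3, tape[0..4]=01110 (head:    ^)
Step 2: in state B at pos 3, read 1 -> (B,1)->write 0,move R,goto D. Now: state=D, head=4, tape[0..5]=011000 (head:     ^)
Step 3: in state D at pos 4, read 0 -> (D,0)->write 1,move L,goto A. Now: state=A, head=3, tape[0..5]=011010 (head:    ^)
Step 4: in state A at pos 3, read 0 -> (A,0)->write 1,move L,goto D. Now: state=D, head=2, tape[0..5]=011110 (head:   ^)
Step 5: in state D at pos 2, read 1 -> (D,1)->write 0,move R,goto C. Now: state=C, head=3, tape[0..5]=010110 (head:    ^)
Step 6: in state C at pos 3, read 1 -> (C,1)->write 0,move R,goto B. Now: state=B, head=4, tape[0..5]=010010 (head:     ^)
Step 7: in state B at pos 4, read 1 -> (B,1)->write 0,move R,goto D. Now: state=D, head=5, tape[0..6]=0100000 (head:      ^)
Step 8: in state D at pos 5, read 0 -> (D,0)->write 1,move L,goto A. Now: state=A, head=4, tape[0..6]=0100010 (head:     ^)
Step 9: in state A at pos 4, read 0 -> (A,0)->write 1,move L,goto D. Now: state=D, head=3, tape[0..6]=0100110 (head:    ^)
Step 10: in state D at pos 3, read 0 -> (D,0)->write 1,move L,goto A. Now: state=A, head=2, tape[0..6]=0101110 (head:   ^)
Step 11: in state A at pos 2, read 0 -> (A,0)->write 1,move L,goto D. Now: state=D, head=1, tape[0..6]=0111110 (head:  ^)
Step 12: in state D at pos 1, read 1 -> (D,1)->write 0,move R,goto C. Now: state=C, head=2, tape[0..6]=0011110 (head:   ^)
Step 13: in state C at pos 2, read 1 -> (C,1)->write 0,move R,goto B. Now: state=B, head=3, tape[0..6]=0001110 (head:    ^)
Step 14: in state B at pos 3, read 1 -> (B,1)->write 0,move R,goto D. Now: state=D, head=4, tape[0..6]=0000110 (head:     ^)
Step 15: in state D at pos 4, read 1 -> (D,1)->write 0,move R,goto C. Now: state=C, head=5, tape[0..6]=0000010 (head:      ^)
Step 16: in state C at pos 5, read 1 -> (C,1)->write 0,move R,goto B. Now: state=B, head=6, tape[0..7]=00000000 (head:       ^)
Step 17: in state B at pos 6, read 0 -> (B,0)->write 1,move R,goto H. Now: state=H, head=7, tape[0..8]=000000100 (head:        ^)
State H reached at step 17; 17 <= 19 -> yes

Answer: yes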